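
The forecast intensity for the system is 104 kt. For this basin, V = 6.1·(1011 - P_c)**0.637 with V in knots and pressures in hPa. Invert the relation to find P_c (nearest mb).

925 mb

ΔP = (V / 6.1)^(1/0.637) = (104/6.1)^1.570.
104/6.1 = 17.049; 17.049^1.570 ≈ 85.82 mb.
P_c = 1011 − 85.82 = 925.18 ≈ 925 mb.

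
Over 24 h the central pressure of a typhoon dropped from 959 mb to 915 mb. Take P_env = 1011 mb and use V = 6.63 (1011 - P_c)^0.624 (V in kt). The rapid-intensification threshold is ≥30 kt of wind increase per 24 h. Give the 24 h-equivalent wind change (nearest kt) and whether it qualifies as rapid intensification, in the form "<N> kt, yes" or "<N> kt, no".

36 kt, yes

V₁: ΔP = 52, V ≈ 6.63 × 52^0.624 ≈ 78.04 kt.
V₂: ΔP = 96, V ≈ 6.63 × 96^0.624 ≈ 114.41 kt.
ΔV over 24 h = 36.37 kt → 24 h equivalent = 36.37 × 24/24 ≈ 36.37 kt.
36 kt ≥ 30 kt ⇒ rapid intensification.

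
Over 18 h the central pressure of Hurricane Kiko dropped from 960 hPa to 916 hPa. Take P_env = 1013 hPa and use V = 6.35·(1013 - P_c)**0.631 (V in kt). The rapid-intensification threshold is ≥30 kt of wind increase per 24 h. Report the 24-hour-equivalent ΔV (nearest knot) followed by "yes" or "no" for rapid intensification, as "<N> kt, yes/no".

48 kt, yes

V₁: ΔP = 53, V ≈ 6.35 × 53^0.631 ≈ 77.77 kt.
V₂: ΔP = 97, V ≈ 6.35 × 97^0.631 ≈ 113.87 kt.
ΔV over 18 h = 36.10 kt → 24 h equivalent = 36.10 × 24/18 ≈ 48.13 kt.
48 kt ≥ 30 kt ⇒ rapid intensification.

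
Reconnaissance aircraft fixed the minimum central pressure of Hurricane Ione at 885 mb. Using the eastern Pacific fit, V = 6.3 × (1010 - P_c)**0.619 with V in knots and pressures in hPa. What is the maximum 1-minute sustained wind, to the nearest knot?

125 kt

ΔP = 1010 − 885 = 125 mb.
125^0.619 ≈ 19.860.
V ≈ 6.3 × 19.860 ≈ 125.1 kt.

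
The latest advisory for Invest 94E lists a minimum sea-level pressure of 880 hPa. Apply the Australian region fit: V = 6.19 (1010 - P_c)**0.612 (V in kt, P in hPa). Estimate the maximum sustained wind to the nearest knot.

ΔP = 1010 − 880 = 130 hPa.
130^0.612 ≈ 19.667.
V ≈ 6.19 × 19.667 ≈ 121.7 kt.

122 kt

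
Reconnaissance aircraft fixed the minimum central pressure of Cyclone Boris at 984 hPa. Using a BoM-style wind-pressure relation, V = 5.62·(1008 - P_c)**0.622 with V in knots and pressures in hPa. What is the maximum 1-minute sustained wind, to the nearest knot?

41 kt

ΔP = 1008 − 984 = 24 hPa.
24^0.622 ≈ 7.219.
V ≈ 5.62 × 7.219 ≈ 40.6 kt.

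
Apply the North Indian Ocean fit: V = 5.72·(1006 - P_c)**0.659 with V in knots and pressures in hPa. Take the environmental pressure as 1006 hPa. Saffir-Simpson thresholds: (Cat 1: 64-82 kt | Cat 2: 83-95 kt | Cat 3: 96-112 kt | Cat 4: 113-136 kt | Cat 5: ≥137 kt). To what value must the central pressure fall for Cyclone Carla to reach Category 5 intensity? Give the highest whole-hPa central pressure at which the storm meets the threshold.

882 hPa

Category 5 begins at V = 137 kt.
Required ΔP = (137/5.72)^(1/0.659) = 23.951^1.517 ≈ 123.90 hPa.
P_c ≤ 1006 − 123.90 = 882.10, so the highest integer P_c is 882 hPa.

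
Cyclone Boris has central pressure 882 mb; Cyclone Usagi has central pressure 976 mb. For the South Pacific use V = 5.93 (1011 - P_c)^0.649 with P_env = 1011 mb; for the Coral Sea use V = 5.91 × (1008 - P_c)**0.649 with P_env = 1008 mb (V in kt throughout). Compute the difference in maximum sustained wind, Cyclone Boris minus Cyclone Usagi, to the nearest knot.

Cyclone Boris: ΔP = 129; V ≈ 5.93 × 129^0.649 ≈ 138.94 kt.
Cyclone Usagi: ΔP = 32; V ≈ 5.91 × 32^0.649 ≈ 56.03 kt.
Difference ≈ 138.94 − 56.03 = 82.91 → 83 kt.

83 kt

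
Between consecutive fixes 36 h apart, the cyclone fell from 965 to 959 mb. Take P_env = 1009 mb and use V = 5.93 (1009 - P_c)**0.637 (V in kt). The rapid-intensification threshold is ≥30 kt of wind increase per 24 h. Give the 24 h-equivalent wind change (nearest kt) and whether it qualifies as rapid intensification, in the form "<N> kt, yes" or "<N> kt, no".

V₁: ΔP = 44, V ≈ 5.93 × 44^0.637 ≈ 66.06 kt.
V₂: ΔP = 50, V ≈ 5.93 × 50^0.637 ≈ 71.66 kt.
ΔV over 36 h = 5.60 kt → 24 h equivalent = 5.60 × 24/36 ≈ 3.73 kt.
4 kt < 30 kt ⇒ not rapid intensification.

4 kt, no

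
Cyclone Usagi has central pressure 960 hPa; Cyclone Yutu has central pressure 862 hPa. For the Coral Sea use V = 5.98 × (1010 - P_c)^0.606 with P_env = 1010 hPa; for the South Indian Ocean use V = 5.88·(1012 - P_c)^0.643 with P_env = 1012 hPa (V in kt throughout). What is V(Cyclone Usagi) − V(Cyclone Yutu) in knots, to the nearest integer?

Cyclone Usagi: ΔP = 50; V ≈ 5.98 × 50^0.606 ≈ 64.01 kt.
Cyclone Yutu: ΔP = 150; V ≈ 5.88 × 150^0.643 ≈ 147.44 kt.
Difference ≈ 64.01 − 147.44 = -83.43 → -83 kt.

-83 kt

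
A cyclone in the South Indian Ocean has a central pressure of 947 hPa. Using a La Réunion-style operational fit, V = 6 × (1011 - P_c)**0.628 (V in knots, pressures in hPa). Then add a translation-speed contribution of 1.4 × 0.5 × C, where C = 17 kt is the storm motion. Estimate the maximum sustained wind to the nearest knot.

ΔP = 1011 − 947 = 64 hPa.
64^0.628 ≈ 13.623.
V ≈ 6 × 13.623 ≈ 81.7 kt.
Translation term: 1.4 × 0.5 × 17 = 11.9 kt.
Corrected V ≈ 93.6 kt → 94 kt.

94 kt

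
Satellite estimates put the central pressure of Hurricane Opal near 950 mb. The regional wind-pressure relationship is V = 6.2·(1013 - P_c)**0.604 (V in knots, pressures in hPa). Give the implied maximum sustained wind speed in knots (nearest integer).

ΔP = 1013 − 950 = 63 mb.
63^0.604 ≈ 12.212.
V ≈ 6.2 × 12.212 ≈ 75.7 kt.

76 kt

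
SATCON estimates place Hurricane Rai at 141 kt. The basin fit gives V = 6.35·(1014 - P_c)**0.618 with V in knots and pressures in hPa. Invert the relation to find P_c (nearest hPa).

863 hPa

ΔP = (V / 6.35)^(1/0.618) = (141/6.35)^1.618.
141/6.35 = 22.205; 22.205^1.618 ≈ 150.91 hPa.
P_c = 1014 − 150.91 = 863.09 ≈ 863 hPa.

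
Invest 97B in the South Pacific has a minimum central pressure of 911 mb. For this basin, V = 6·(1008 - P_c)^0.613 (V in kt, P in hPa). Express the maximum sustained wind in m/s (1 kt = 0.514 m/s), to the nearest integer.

ΔP = 1008 − 911 = 97 mb.
V ≈ 6 × 97^0.613 = 6 × 16.515 ≈ 99.093 kt.
99.093 × 0.514 ≈ 50.93 m/s → 51 m/s.

51 m/s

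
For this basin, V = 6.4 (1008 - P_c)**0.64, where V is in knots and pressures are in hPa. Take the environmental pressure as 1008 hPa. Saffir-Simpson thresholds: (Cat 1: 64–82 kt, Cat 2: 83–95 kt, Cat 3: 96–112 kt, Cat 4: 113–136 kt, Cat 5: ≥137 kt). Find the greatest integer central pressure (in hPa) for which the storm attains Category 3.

Category 3 begins at V = 96 kt.
Required ΔP = (96/6.4)^(1/0.64) = 15.000^1.562 ≈ 68.81 hPa.
P_c ≤ 1008 − 68.81 = 939.19, so the highest integer P_c is 939 hPa.

939 hPa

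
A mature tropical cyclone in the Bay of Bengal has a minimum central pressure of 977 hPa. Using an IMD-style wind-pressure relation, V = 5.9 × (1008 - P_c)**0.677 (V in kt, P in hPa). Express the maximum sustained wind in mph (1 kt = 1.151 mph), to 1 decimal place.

69.4 mph

ΔP = 1008 − 977 = 31 hPa.
V ≈ 5.9 × 31^0.677 = 5.9 × 10.225 ≈ 60.326 kt.
60.326 × 1.151 ≈ 69.44 mph → 69.4 mph.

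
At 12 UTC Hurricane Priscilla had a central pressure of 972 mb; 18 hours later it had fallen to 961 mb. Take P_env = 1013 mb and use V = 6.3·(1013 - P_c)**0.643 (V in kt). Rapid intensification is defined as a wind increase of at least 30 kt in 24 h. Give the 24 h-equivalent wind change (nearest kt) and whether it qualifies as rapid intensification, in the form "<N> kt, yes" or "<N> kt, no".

V₁: ΔP = 41, V ≈ 6.3 × 41^0.643 ≈ 68.61 kt.
V₂: ΔP = 52, V ≈ 6.3 × 52^0.643 ≈ 79.93 kt.
ΔV over 18 h = 11.32 kt → 24 h equivalent = 11.32 × 24/18 ≈ 15.09 kt.
15 kt < 30 kt ⇒ not rapid intensification.

15 kt, no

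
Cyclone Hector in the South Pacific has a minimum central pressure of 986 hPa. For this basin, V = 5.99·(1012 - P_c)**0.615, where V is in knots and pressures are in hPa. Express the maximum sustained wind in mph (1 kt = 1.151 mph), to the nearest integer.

ΔP = 1012 − 986 = 26 hPa.
V ≈ 5.99 × 26^0.615 = 5.99 × 7.417 ≈ 44.426 kt.
44.426 × 1.151 ≈ 51.13 mph → 51 mph.

51 mph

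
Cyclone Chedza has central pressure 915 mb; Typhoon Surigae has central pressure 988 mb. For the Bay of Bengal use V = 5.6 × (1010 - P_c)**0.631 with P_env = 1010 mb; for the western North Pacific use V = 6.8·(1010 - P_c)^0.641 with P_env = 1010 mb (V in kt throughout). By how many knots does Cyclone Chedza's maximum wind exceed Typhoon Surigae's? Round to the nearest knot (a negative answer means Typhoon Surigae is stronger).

50 kt

Cyclone Chedza: ΔP = 95; V ≈ 5.6 × 95^0.631 ≈ 99.11 kt.
Typhoon Surigae: ΔP = 22; V ≈ 6.8 × 22^0.641 ≈ 49.32 kt.
Difference ≈ 99.11 − 49.32 = 49.79 → 50 kt.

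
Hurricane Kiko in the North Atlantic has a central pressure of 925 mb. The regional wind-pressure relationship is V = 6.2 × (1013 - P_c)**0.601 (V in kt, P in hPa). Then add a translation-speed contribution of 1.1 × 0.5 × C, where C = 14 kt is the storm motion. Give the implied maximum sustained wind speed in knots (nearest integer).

ΔP = 1013 − 925 = 88 mb.
88^0.601 ≈ 14.745.
V ≈ 6.2 × 14.745 ≈ 91.4 kt.
Translation term: 1.1 × 0.5 × 14 = 7.7 kt.
Corrected V ≈ 99.1 kt → 99 kt.

99 kt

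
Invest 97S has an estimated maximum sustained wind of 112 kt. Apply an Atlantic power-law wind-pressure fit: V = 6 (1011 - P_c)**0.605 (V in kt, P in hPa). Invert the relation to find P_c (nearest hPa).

ΔP = (V / 6)^(1/0.605) = (112/6)^1.653.
112/6 = 18.667; 18.667^1.653 ≈ 126.16 hPa.
P_c = 1011 − 126.16 = 884.84 ≈ 885 hPa.

885 hPa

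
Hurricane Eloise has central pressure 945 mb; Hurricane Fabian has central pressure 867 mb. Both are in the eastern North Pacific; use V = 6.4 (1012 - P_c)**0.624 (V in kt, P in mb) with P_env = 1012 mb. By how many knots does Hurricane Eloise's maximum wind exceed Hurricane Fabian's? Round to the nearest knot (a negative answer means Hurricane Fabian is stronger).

-55 kt

Hurricane Eloise: ΔP = 67; V ≈ 6.4 × 67^0.624 ≈ 88.24 kt.
Hurricane Fabian: ΔP = 145; V ≈ 6.4 × 145^0.624 ≈ 142.85 kt.
Difference ≈ 88.24 − 142.85 = -54.61 → -55 kt.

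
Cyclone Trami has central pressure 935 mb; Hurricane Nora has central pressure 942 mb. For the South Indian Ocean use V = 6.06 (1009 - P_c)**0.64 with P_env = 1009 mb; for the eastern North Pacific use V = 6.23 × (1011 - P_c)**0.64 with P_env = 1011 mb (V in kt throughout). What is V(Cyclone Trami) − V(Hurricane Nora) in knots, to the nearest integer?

2 kt

Cyclone Trami: ΔP = 74; V ≈ 6.06 × 74^0.64 ≈ 95.23 kt.
Hurricane Nora: ΔP = 69; V ≈ 6.23 × 69^0.64 ≈ 93.62 kt.
Difference ≈ 95.23 − 93.62 = 1.61 → 2 kt.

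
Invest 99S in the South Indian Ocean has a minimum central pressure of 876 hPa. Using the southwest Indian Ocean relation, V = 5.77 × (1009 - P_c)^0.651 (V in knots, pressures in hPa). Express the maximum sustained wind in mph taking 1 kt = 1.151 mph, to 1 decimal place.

160.3 mph

ΔP = 1009 − 876 = 133 hPa.
V ≈ 5.77 × 133^0.651 = 5.77 × 24.134 ≈ 139.253 kt.
139.253 × 1.151 ≈ 160.28 mph → 160.3 mph.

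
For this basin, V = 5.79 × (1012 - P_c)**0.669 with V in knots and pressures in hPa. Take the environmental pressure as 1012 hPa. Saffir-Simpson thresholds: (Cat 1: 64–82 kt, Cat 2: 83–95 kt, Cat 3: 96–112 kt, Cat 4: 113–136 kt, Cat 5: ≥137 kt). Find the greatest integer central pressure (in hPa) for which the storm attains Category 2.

958 hPa

Category 2 begins at V = 83 kt.
Required ΔP = (83/5.79)^(1/0.669) = 14.335^1.495 ≈ 53.52 hPa.
P_c ≤ 1012 − 53.52 = 958.48, so the highest integer P_c is 958 hPa.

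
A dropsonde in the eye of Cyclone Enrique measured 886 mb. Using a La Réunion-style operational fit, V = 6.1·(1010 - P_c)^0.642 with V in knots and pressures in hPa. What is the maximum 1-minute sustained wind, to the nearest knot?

135 kt

ΔP = 1010 − 886 = 124 mb.
124^0.642 ≈ 22.079.
V ≈ 6.1 × 22.079 ≈ 134.7 kt.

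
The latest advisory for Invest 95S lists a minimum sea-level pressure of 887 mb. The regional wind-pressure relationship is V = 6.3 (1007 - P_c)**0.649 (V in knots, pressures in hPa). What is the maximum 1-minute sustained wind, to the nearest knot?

141 kt

ΔP = 1007 − 887 = 120 mb.
120^0.649 ≈ 22.356.
V ≈ 6.3 × 22.356 ≈ 140.8 kt.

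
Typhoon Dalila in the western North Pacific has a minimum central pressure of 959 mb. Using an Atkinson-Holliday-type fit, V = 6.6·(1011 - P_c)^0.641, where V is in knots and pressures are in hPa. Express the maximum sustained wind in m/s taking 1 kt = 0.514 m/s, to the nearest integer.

43 m/s

ΔP = 1011 − 959 = 52 mb.
V ≈ 6.6 × 52^0.641 = 6.6 × 12.588 ≈ 83.081 kt.
83.081 × 0.514 ≈ 42.70 m/s → 43 m/s.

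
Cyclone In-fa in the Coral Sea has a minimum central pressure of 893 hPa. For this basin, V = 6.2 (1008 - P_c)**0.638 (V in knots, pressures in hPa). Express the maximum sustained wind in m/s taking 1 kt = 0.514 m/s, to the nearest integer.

ΔP = 1008 − 893 = 115 hPa.
V ≈ 6.2 × 115^0.638 = 6.2 × 20.641 ≈ 127.973 kt.
127.973 × 0.514 ≈ 65.78 m/s → 66 m/s.

66 m/s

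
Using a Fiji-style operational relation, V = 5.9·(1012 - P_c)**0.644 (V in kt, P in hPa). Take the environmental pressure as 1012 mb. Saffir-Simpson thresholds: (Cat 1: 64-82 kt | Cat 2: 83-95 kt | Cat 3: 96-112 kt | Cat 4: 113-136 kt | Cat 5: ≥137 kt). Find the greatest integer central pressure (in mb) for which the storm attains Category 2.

Category 2 begins at V = 83 kt.
Required ΔP = (83/5.9)^(1/0.644) = 14.068^1.553 ≈ 60.67 mb.
P_c ≤ 1012 − 60.67 = 951.33, so the highest integer P_c is 951 mb.

951 mb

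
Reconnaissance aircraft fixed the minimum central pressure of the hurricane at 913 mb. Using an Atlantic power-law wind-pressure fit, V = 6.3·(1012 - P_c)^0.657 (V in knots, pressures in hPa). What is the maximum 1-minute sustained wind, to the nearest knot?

ΔP = 1012 − 913 = 99 mb.
99^0.657 ≈ 20.471.
V ≈ 6.3 × 20.471 ≈ 129.0 kt.

129 kt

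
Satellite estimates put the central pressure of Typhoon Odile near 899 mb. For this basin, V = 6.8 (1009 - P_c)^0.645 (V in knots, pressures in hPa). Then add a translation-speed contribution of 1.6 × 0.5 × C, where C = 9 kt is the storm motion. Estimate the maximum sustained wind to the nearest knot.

ΔP = 1009 − 899 = 110 mb.
110^0.645 ≈ 20.735.
V ≈ 6.8 × 20.735 ≈ 141.0 kt.
Translation term: 1.6 × 0.5 × 9 = 7.2 kt.
Corrected V ≈ 148.2 kt → 148 kt.

148 kt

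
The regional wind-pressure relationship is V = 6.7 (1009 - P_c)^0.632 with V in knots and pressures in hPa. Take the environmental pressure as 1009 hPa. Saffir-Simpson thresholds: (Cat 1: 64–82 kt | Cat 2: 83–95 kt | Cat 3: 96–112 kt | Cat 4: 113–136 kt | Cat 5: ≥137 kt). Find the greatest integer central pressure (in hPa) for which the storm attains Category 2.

Category 2 begins at V = 83 kt.
Required ΔP = (83/6.7)^(1/0.632) = 12.388^1.582 ≈ 53.63 hPa.
P_c ≤ 1009 − 53.63 = 955.37, so the highest integer P_c is 955 hPa.

955 hPa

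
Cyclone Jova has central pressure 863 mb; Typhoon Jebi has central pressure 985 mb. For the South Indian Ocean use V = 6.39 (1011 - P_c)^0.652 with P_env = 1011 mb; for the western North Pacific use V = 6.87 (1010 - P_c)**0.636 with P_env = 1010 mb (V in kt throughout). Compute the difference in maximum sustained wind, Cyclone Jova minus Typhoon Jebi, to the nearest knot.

Cyclone Jova: ΔP = 148; V ≈ 6.39 × 148^0.652 ≈ 166.15 kt.
Typhoon Jebi: ΔP = 25; V ≈ 6.87 × 25^0.636 ≈ 53.22 kt.
Difference ≈ 166.15 − 53.22 = 112.93 → 113 kt.

113 kt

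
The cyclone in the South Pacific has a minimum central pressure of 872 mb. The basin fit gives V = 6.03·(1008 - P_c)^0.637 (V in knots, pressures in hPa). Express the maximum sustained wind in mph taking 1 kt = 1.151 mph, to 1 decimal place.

158.7 mph

ΔP = 1008 − 872 = 136 mb.
V ≈ 6.03 × 136^0.637 = 6.03 × 22.859 ≈ 137.842 kt.
137.842 × 1.151 ≈ 158.66 mph → 158.7 mph.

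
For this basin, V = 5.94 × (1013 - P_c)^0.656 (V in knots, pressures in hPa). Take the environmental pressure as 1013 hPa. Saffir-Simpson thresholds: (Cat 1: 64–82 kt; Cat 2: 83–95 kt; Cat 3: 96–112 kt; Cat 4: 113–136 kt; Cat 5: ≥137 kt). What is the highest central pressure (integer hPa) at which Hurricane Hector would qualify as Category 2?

957 hPa

Category 2 begins at V = 83 kt.
Required ΔP = (83/5.94)^(1/0.656) = 13.973^1.524 ≈ 55.70 hPa.
P_c ≤ 1013 − 55.70 = 957.30, so the highest integer P_c is 957 hPa.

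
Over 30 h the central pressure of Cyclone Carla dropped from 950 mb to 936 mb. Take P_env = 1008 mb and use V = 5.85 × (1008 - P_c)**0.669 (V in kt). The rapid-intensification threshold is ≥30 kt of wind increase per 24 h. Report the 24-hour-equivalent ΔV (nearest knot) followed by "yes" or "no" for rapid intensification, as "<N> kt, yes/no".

V₁: ΔP = 58, V ≈ 5.85 × 58^0.669 ≈ 88.49 kt.
V₂: ΔP = 72, V ≈ 5.85 × 72^0.669 ≈ 102.26 kt.
ΔV over 30 h = 13.77 kt → 24 h equivalent = 13.77 × 24/30 ≈ 11.02 kt.
11 kt < 30 kt ⇒ not rapid intensification.

11 kt, no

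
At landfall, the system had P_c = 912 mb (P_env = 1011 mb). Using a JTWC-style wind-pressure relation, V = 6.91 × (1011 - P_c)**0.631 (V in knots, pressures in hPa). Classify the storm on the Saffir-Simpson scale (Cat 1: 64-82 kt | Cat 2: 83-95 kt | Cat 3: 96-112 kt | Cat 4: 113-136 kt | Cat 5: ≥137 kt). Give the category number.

ΔP = 1011 − 912 = 99 mb.
V ≈ 6.91 × 99^0.631 = 6.91 × 18.17 ≈ 126 kt.
126 kt falls in the Category 4 band.

4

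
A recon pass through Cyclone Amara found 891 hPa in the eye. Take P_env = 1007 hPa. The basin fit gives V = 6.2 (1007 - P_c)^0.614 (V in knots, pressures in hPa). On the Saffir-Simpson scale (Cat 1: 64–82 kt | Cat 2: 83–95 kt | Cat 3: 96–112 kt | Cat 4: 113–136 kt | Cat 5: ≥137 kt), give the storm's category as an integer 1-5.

ΔP = 1007 − 891 = 116 hPa.
V ≈ 6.2 × 116^0.614 = 6.2 × 18.52 ≈ 115 kt.
115 kt falls in the Category 4 band.

4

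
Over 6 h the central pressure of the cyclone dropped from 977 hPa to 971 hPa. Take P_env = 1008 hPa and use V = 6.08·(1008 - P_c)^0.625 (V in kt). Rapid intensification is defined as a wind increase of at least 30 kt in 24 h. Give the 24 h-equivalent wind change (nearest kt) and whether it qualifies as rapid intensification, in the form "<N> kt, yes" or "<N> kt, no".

24 kt, no

V₁: ΔP = 31, V ≈ 6.08 × 31^0.625 ≈ 52.00 kt.
V₂: ΔP = 37, V ≈ 6.08 × 37^0.625 ≈ 58.08 kt.
ΔV over 6 h = 6.08 kt → 24 h equivalent = 6.08 × 24/6 ≈ 24.32 kt.
24 kt < 30 kt ⇒ not rapid intensification.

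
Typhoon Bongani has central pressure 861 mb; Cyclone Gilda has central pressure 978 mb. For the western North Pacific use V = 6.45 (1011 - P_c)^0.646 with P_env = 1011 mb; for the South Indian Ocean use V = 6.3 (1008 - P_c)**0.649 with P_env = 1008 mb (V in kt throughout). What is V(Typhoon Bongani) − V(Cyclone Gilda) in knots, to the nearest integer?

107 kt

Typhoon Bongani: ΔP = 150; V ≈ 6.45 × 150^0.646 ≈ 164.18 kt.
Cyclone Gilda: ΔP = 30; V ≈ 6.3 × 30^0.649 ≈ 57.28 kt.
Difference ≈ 164.18 − 57.28 = 106.90 → 107 kt.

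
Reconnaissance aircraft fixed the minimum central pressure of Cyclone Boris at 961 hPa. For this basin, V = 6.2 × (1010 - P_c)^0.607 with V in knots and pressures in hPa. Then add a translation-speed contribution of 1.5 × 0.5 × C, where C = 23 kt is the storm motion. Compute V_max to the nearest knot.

ΔP = 1010 − 961 = 49 hPa.
49^0.607 ≈ 10.616.
V ≈ 6.2 × 10.616 ≈ 65.8 kt.
Translation term: 1.5 × 0.5 × 23 = 17.25 kt.
Corrected V ≈ 83.05 kt → 83 kt.

83 kt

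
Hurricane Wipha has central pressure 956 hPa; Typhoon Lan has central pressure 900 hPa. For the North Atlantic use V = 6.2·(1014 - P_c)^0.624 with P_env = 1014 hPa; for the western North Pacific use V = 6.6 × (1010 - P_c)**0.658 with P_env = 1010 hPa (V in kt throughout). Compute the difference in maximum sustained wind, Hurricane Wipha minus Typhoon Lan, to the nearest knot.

Hurricane Wipha: ΔP = 58; V ≈ 6.2 × 58^0.624 ≈ 78.12 kt.
Typhoon Lan: ΔP = 110; V ≈ 6.6 × 110^0.658 ≈ 145.47 kt.
Difference ≈ 78.12 − 145.47 = -67.35 → -67 kt.

-67 kt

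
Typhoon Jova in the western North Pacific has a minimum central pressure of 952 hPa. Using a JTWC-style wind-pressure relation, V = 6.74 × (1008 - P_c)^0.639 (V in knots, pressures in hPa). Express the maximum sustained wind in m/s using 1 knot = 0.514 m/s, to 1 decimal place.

45.4 m/s

ΔP = 1008 − 952 = 56 hPa.
V ≈ 6.74 × 56^0.639 = 6.74 × 13.095 ≈ 88.258 kt.
88.258 × 0.514 ≈ 45.36 m/s → 45.4 m/s.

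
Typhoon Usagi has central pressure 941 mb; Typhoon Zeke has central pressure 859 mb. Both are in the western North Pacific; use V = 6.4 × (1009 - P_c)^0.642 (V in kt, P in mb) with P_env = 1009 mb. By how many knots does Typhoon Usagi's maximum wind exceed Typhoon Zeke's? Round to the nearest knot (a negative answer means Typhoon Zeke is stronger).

-64 kt

Typhoon Usagi: ΔP = 68; V ≈ 6.4 × 68^0.642 ≈ 96.08 kt.
Typhoon Zeke: ΔP = 150; V ≈ 6.4 × 150^0.642 ≈ 159.67 kt.
Difference ≈ 96.08 − 159.67 = -63.59 → -64 kt.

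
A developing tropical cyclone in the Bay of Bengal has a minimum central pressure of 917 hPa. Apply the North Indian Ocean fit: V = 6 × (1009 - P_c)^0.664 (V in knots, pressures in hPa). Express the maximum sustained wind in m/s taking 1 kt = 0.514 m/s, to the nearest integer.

62 m/s

ΔP = 1009 − 917 = 92 hPa.
V ≈ 6 × 92^0.664 = 6 × 20.135 ≈ 120.811 kt.
120.811 × 0.514 ≈ 62.10 m/s → 62 m/s.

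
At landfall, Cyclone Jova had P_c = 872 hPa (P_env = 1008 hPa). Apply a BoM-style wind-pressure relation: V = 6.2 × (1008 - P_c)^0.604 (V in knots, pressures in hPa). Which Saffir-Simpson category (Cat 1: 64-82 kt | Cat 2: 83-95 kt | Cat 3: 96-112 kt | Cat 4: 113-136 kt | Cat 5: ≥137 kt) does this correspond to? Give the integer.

4

ΔP = 1008 − 872 = 136 hPa.
V ≈ 6.2 × 136^0.604 = 6.2 × 19.44 ≈ 121 kt.
121 kt falls in the Category 4 band.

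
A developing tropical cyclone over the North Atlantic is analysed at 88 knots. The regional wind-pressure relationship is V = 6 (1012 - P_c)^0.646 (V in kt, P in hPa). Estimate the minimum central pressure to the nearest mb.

948 mb

ΔP = (V / 6)^(1/0.646) = (88/6)^1.548.
88/6 = 14.667; 14.667^1.548 ≈ 63.89 mb.
P_c = 1012 − 63.89 = 948.11 ≈ 948 mb.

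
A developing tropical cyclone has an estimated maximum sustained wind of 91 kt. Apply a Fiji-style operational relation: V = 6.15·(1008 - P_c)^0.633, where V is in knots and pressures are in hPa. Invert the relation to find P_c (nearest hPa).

937 hPa

ΔP = (V / 6.15)^(1/0.633) = (91/6.15)^1.580.
91/6.15 = 14.797; 14.797^1.580 ≈ 70.57 hPa.
P_c = 1008 − 70.57 = 937.43 ≈ 937 hPa.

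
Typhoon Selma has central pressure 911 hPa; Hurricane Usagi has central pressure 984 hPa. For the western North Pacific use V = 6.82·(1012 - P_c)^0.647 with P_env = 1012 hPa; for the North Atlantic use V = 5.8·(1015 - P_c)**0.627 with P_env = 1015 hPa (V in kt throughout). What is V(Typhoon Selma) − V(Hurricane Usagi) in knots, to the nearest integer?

Typhoon Selma: ΔP = 101; V ≈ 6.82 × 101^0.647 ≈ 135.08 kt.
Hurricane Usagi: ΔP = 31; V ≈ 5.8 × 31^0.627 ≈ 49.95 kt.
Difference ≈ 135.08 − 49.95 = 85.13 → 85 kt.

85 kt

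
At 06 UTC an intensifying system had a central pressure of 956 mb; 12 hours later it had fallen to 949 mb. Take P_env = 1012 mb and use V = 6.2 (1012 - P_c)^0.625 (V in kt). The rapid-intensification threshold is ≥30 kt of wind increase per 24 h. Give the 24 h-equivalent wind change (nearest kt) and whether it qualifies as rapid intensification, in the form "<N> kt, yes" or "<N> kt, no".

V₁: ΔP = 56, V ≈ 6.2 × 56^0.625 ≈ 76.74 kt.
V₂: ΔP = 63, V ≈ 6.2 × 63^0.625 ≈ 82.60 kt.
ΔV over 12 h = 5.86 kt → 24 h equivalent = 5.86 × 24/12 ≈ 11.72 kt.
12 kt < 30 kt ⇒ not rapid intensification.

12 kt, no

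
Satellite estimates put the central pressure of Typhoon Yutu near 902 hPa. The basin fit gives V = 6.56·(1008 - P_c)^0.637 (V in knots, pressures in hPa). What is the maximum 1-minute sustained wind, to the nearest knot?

128 kt

ΔP = 1008 − 902 = 106 hPa.
106^0.637 ≈ 19.504.
V ≈ 6.56 × 19.504 ≈ 127.9 kt.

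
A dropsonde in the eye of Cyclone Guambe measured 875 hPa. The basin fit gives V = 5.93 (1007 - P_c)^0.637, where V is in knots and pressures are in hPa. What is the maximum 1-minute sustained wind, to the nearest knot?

133 kt

ΔP = 1007 − 875 = 132 hPa.
132^0.637 ≈ 22.429.
V ≈ 5.93 × 22.429 ≈ 133.0 kt.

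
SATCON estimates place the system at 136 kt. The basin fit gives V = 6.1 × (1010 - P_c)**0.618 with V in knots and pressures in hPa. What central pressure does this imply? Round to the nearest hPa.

858 hPa

ΔP = (V / 6.1)^(1/0.618) = (136/6.1)^1.618.
136/6.1 = 22.295; 22.295^1.618 ≈ 151.90 hPa.
P_c = 1010 − 151.90 = 858.10 ≈ 858 hPa.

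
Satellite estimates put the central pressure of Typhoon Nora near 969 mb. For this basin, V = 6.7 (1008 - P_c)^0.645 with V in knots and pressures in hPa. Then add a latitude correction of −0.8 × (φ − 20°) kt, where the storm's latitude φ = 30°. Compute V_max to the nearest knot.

63 kt

ΔP = 1008 − 969 = 39 mb.
39^0.645 ≈ 10.623.
V ≈ 6.7 × 10.623 ≈ 71.2 kt.
Latitude correction: −0.8 × (30 − 20) = -8 kt.
Corrected V ≈ 63.2 kt → 63 kt.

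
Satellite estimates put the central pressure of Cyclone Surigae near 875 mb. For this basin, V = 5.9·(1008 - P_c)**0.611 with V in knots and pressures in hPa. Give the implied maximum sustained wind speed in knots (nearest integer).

ΔP = 1008 − 875 = 133 mb.
133^0.611 ≈ 19.846.
V ≈ 5.9 × 19.846 ≈ 117.1 kt.

117 kt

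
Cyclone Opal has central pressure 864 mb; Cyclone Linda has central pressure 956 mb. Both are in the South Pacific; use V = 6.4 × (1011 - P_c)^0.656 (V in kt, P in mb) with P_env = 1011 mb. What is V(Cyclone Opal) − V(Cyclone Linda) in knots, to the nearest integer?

80 kt

Cyclone Opal: ΔP = 147; V ≈ 6.4 × 147^0.656 ≈ 169.02 kt.
Cyclone Linda: ΔP = 55; V ≈ 6.4 × 55^0.656 ≈ 88.69 kt.
Difference ≈ 169.02 − 88.69 = 80.33 → 80 kt.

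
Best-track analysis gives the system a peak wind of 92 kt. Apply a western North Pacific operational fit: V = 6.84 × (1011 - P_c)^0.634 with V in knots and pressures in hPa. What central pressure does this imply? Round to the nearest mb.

951 mb

ΔP = (V / 6.84)^(1/0.634) = (92/6.84)^1.577.
92/6.84 = 13.450; 13.450^1.577 ≈ 60.30 mb.
P_c = 1011 − 60.30 = 950.70 ≈ 951 mb.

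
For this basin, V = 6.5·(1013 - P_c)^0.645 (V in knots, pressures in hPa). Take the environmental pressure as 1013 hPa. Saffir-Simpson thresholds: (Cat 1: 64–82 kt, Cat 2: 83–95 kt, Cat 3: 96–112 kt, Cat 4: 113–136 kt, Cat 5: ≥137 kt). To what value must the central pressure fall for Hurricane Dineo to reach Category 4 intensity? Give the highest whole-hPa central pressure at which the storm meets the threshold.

Category 4 begins at V = 113 kt.
Required ΔP = (113/6.5)^(1/0.645) = 17.385^1.550 ≈ 83.70 hPa.
P_c ≤ 1013 − 83.70 = 929.30, so the highest integer P_c is 929 hPa.

929 hPa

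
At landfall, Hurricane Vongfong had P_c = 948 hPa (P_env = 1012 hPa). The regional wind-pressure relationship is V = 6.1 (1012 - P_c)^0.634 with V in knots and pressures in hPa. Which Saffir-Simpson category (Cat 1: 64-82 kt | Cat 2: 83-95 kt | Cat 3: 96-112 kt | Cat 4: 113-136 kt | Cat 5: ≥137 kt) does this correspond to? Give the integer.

2

ΔP = 1012 − 948 = 64 hPa.
V ≈ 6.1 × 64^0.634 = 6.1 × 13.97 ≈ 85 kt.
85 kt falls in the Category 2 band.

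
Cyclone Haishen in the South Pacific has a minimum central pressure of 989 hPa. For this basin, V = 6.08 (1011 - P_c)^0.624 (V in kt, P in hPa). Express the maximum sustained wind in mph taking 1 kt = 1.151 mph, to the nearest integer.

48 mph

ΔP = 1011 − 989 = 22 hPa.
V ≈ 6.08 × 22^0.624 = 6.08 × 6.881 ≈ 41.838 kt.
41.838 × 1.151 ≈ 48.16 mph → 48 mph.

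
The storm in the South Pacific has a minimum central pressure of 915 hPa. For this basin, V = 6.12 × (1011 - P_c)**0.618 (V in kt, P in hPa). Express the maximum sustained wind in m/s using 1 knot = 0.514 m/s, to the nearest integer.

53 m/s

ΔP = 1011 − 915 = 96 hPa.
V ≈ 6.12 × 96^0.618 = 6.12 × 16.790 ≈ 102.753 kt.
102.753 × 0.514 ≈ 52.82 m/s → 53 m/s.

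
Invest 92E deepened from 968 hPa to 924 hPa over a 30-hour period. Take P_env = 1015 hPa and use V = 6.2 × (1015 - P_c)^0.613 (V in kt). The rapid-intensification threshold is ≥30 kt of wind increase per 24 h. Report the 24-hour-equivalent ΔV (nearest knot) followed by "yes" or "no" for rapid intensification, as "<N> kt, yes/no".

26 kt, no

V₁: ΔP = 47, V ≈ 6.2 × 47^0.613 ≈ 65.67 kt.
V₂: ΔP = 91, V ≈ 6.2 × 91^0.613 ≈ 98.47 kt.
ΔV over 30 h = 32.80 kt → 24 h equivalent = 32.80 × 24/30 ≈ 26.24 kt.
26 kt < 30 kt ⇒ not rapid intensification.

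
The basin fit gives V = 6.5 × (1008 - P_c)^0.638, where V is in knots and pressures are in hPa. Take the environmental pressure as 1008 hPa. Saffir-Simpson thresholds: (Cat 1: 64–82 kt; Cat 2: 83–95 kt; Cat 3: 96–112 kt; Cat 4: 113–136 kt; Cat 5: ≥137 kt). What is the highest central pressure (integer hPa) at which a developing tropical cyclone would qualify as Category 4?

Category 4 begins at V = 113 kt.
Required ΔP = (113/6.5)^(1/0.638) = 17.385^1.567 ≈ 87.87 hPa.
P_c ≤ 1008 − 87.87 = 920.13, so the highest integer P_c is 920 hPa.

920 hPa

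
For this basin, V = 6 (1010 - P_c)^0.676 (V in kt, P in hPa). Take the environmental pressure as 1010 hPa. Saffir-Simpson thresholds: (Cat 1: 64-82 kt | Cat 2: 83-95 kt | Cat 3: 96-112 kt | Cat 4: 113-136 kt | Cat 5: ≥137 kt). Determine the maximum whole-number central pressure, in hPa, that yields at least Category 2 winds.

Category 2 begins at V = 83 kt.
Required ΔP = (83/6)^(1/0.676) = 13.833^1.479 ≈ 48.73 hPa.
P_c ≤ 1010 − 48.73 = 961.27, so the highest integer P_c is 961 hPa.

961 hPa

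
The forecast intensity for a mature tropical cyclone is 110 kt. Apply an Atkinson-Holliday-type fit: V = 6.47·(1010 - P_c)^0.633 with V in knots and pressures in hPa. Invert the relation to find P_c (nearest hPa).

ΔP = (V / 6.47)^(1/0.633) = (110/6.47)^1.580.
110/6.47 = 17.002; 17.002^1.580 ≈ 87.88 hPa.
P_c = 1010 − 87.88 = 922.12 ≈ 922 hPa.

922 hPa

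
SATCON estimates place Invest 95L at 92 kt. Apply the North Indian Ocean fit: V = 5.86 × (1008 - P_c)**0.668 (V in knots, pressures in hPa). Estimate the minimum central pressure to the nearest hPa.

ΔP = (V / 5.86)^(1/0.668) = (92/5.86)^1.497.
92/5.86 = 15.700; 15.700^1.497 ≈ 61.70 hPa.
P_c = 1008 − 61.70 = 946.30 ≈ 946 hPa.

946 hPa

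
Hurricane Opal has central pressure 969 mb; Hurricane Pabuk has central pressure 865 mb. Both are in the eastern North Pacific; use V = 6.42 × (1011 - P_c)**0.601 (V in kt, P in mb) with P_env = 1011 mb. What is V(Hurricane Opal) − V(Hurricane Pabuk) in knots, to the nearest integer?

-68 kt

Hurricane Opal: ΔP = 42; V ≈ 6.42 × 42^0.601 ≈ 60.69 kt.
Hurricane Pabuk: ΔP = 146; V ≈ 6.42 × 146^0.601 ≈ 128.32 kt.
Difference ≈ 60.69 − 128.32 = -67.63 → -68 kt.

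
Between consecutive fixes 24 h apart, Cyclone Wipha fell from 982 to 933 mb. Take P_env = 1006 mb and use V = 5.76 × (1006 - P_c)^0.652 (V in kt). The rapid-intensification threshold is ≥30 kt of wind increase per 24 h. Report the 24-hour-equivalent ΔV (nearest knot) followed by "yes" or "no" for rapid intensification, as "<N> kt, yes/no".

49 kt, yes

V₁: ΔP = 24, V ≈ 5.76 × 24^0.652 ≈ 45.74 kt.
V₂: ΔP = 73, V ≈ 5.76 × 73^0.652 ≈ 94.47 kt.
ΔV over 24 h = 48.73 kt → 24 h equivalent = 48.73 × 24/24 ≈ 48.73 kt.
49 kt ≥ 30 kt ⇒ rapid intensification.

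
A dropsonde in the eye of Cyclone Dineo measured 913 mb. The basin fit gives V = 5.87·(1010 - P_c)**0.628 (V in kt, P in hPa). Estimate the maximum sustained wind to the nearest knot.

ΔP = 1010 − 913 = 97 mb.
97^0.628 ≈ 17.689.
V ≈ 5.87 × 17.689 ≈ 103.8 kt.

104 kt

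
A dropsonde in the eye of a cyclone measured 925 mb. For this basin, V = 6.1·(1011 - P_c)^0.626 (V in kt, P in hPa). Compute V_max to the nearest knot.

ΔP = 1011 − 925 = 86 mb.
86^0.626 ≈ 16.255.
V ≈ 6.1 × 16.255 ≈ 99.2 kt.

99 kt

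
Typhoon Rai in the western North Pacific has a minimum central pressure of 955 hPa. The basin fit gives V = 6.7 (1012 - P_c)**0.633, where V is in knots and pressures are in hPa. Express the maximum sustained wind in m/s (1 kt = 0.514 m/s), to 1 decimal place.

44.5 m/s

ΔP = 1012 − 955 = 57 hPa.
V ≈ 6.7 × 57^0.633 = 6.7 × 12.926 ≈ 86.605 kt.
86.605 × 0.514 ≈ 44.52 m/s → 44.5 m/s.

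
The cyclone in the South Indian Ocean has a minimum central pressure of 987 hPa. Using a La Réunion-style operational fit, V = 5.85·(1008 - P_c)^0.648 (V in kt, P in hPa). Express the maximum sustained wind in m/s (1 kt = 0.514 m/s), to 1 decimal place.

ΔP = 1008 − 987 = 21 hPa.
V ≈ 5.85 × 21^0.648 = 5.85 × 7.191 ≈ 42.068 kt.
42.068 × 0.514 ≈ 21.62 m/s → 21.6 m/s.

21.6 m/s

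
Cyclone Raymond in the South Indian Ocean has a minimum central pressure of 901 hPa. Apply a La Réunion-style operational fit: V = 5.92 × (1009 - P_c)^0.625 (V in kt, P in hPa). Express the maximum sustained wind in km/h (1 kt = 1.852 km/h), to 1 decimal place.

204.6 km/h

ΔP = 1009 − 901 = 108 hPa.
V ≈ 5.92 × 108^0.625 = 5.92 × 18.659 ≈ 110.462 kt.
110.462 × 1.852 ≈ 204.57 km/h → 204.6 km/h.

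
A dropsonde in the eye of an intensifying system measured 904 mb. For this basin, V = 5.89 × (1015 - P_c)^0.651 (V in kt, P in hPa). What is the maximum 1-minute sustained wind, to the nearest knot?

126 kt

ΔP = 1015 − 904 = 111 mb.
111^0.651 ≈ 21.454.
V ≈ 5.89 × 21.454 ≈ 126.4 kt.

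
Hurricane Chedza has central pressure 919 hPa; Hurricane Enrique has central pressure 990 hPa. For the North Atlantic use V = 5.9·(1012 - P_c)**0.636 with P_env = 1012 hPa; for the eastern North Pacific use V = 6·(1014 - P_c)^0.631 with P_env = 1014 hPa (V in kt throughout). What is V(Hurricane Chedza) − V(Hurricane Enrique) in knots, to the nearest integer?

61 kt

Hurricane Chedza: ΔP = 93; V ≈ 5.9 × 93^0.636 ≈ 105.39 kt.
Hurricane Enrique: ΔP = 24; V ≈ 6 × 24^0.631 ≈ 44.57 kt.
Difference ≈ 105.39 − 44.57 = 60.82 → 61 kt.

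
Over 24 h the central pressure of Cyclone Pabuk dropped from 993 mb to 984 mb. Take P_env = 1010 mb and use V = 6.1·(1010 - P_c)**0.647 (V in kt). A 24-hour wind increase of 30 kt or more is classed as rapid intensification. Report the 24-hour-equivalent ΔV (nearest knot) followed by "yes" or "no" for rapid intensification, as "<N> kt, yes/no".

V₁: ΔP = 17, V ≈ 6.1 × 17^0.647 ≈ 38.14 kt.
V₂: ΔP = 26, V ≈ 6.1 × 26^0.647 ≈ 50.21 kt.
ΔV over 24 h = 12.07 kt → 24 h equivalent = 12.07 × 24/24 ≈ 12.07 kt.
12 kt < 30 kt ⇒ not rapid intensification.

12 kt, no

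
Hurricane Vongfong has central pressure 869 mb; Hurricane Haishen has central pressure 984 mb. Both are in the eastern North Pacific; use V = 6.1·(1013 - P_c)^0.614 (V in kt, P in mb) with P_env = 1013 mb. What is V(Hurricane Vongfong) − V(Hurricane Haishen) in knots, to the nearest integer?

Hurricane Vongfong: ΔP = 144; V ≈ 6.1 × 144^0.614 ≈ 128.99 kt.
Hurricane Haishen: ΔP = 29; V ≈ 6.1 × 29^0.614 ≈ 48.22 kt.
Difference ≈ 128.99 − 48.22 = 80.77 → 81 kt.

81 kt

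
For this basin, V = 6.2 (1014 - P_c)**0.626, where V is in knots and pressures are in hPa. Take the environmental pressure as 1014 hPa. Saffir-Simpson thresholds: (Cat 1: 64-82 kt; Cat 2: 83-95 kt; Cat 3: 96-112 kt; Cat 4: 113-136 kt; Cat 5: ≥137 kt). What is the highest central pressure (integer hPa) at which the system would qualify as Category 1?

972 hPa

Category 1 begins at V = 64 kt.
Required ΔP = (64/6.2)^(1/0.626) = 10.323^1.597 ≈ 41.64 hPa.
P_c ≤ 1014 − 41.64 = 972.36, so the highest integer P_c is 972 hPa.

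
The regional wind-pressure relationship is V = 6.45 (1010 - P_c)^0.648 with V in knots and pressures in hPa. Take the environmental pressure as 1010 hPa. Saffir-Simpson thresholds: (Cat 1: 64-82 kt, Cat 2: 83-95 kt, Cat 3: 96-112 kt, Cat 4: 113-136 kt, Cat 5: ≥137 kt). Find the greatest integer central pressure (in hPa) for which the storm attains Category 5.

Category 5 begins at V = 137 kt.
Required ΔP = (137/6.45)^(1/0.648) = 21.240^1.543 ≈ 111.71 hPa.
P_c ≤ 1010 − 111.71 = 898.29, so the highest integer P_c is 898 hPa.

898 hPa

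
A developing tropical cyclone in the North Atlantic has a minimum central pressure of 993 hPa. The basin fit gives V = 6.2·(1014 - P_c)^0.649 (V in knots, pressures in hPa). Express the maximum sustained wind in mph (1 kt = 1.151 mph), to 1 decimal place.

ΔP = 1014 − 993 = 21 hPa.
V ≈ 6.2 × 21^0.649 = 6.2 × 7.213 ≈ 44.721 kt.
44.721 × 1.151 ≈ 51.47 mph → 51.5 mph.

51.5 mph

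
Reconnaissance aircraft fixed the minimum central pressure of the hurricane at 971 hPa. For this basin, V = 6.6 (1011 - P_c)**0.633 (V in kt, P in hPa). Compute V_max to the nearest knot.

ΔP = 1011 − 971 = 40 hPa.
40^0.633 ≈ 10.330.
V ≈ 6.6 × 10.330 ≈ 68.2 kt.

68 kt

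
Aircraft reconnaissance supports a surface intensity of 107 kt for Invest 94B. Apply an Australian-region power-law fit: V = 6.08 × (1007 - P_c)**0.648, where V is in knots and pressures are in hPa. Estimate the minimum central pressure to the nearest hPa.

ΔP = (V / 6.08)^(1/0.648) = (107/6.08)^1.543.
107/6.08 = 17.599; 17.599^1.543 ≈ 83.57 hPa.
P_c = 1007 − 83.57 = 923.43 ≈ 923 hPa.

923 hPa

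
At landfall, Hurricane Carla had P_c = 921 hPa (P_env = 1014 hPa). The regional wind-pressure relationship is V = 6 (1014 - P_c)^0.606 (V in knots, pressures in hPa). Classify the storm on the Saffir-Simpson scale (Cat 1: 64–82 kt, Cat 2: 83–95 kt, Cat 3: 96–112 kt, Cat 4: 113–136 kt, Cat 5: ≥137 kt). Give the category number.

2

ΔP = 1014 − 921 = 93 hPa.
V ≈ 6 × 93^0.606 = 6 × 15.59 ≈ 94 kt.
94 kt falls in the Category 2 band.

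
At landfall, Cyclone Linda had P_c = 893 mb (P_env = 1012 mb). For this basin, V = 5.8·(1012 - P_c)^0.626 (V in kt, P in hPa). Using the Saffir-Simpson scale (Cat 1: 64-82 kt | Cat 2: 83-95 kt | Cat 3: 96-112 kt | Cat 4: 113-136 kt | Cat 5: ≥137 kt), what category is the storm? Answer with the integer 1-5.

4

ΔP = 1012 − 893 = 119 mb.
V ≈ 5.8 × 119^0.626 = 5.8 × 19.92 ≈ 116 kt.
116 kt falls in the Category 4 band.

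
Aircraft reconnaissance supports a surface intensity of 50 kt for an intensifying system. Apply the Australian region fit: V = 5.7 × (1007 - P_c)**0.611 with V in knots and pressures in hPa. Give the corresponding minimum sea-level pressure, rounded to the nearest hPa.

ΔP = (V / 5.7)^(1/0.611) = (50/5.7)^1.637.
50/5.7 = 8.772; 8.772^1.637 ≈ 34.96 hPa.
P_c = 1007 − 34.96 = 972.04 ≈ 972 hPa.

972 hPa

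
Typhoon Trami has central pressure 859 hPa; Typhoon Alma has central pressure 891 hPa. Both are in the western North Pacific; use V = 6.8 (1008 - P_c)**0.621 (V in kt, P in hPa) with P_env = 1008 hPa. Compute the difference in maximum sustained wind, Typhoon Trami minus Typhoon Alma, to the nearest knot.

Typhoon Trami: ΔP = 149; V ≈ 6.8 × 149^0.621 ≈ 152.07 kt.
Typhoon Alma: ΔP = 117; V ≈ 6.8 × 117^0.621 ≈ 130.87 kt.
Difference ≈ 152.07 − 130.87 = 21.20 → 21 kt.

21 kt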